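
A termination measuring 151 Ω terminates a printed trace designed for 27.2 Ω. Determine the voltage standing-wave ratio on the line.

VSWR ≈ 5.55

Γ = (151 − 27.2)/(151 + 27.2) = 0.695
VSWR = (1 + 0.695)/(1 − 0.695)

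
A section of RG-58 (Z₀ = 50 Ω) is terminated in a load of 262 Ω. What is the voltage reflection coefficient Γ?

Γ = 0.679

Γ = (Z_L − Z_0)/(Z_L + Z_0) = (262 − 50)/(262 + 50) = 212/312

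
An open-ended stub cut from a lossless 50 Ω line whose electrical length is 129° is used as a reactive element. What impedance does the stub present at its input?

tan(βl) = -1.23
For an open-ended stub, Z_in = −jZ_0·cot(βl) = −jZ_0/tan(βl)

Z_in ≈ +j40.5 Ω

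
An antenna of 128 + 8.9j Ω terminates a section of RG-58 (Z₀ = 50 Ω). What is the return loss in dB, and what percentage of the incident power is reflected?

RL ≈ 7.12 dB; 19.4% of incident power reflected

Γ = (78 + j8.9)/(178 + j8.9), |Γ| = 0.44
RL = −20·log₁₀(0.44) = 7.12 dB
P_refl/P_inc = |Γ|² = 0.194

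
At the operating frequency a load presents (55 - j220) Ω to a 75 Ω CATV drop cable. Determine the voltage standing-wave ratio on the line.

Γ = (Z_L − Z_0)/(Z_L + Z_0) = (-20 − j220)/(130 − j220)
|Γ| = 221/256 = 0.864
VSWR = (1 + |Γ|)/(1 − |Γ|) = 1.86/0.136

VSWR ≈ 13.8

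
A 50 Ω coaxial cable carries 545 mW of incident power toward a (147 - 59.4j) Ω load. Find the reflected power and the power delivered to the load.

P_reflected ≈ 167 mW; P_delivered ≈ 378 mW

|Γ| = |(97 − j59.4)/(197 − j59.4)| = 0.553
|Γ|² = 0.306
P_refl = |Γ|²·P_inc = 167 mW, P_del = (1 − |Γ|²)·P_inc = 378 mW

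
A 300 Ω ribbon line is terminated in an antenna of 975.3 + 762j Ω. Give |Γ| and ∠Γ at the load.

Γ ≈ 0.685 ∠ 17.6°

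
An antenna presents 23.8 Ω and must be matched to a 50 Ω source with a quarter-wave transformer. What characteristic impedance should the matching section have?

Z_qwt = √(Z_0·R_L) = √(50 × 23.8) = √1190

Z_qwt ≈ 34.5 Ω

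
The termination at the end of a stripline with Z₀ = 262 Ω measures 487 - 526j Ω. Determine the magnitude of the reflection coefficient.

Γ = (Z_L − Z_0)/(Z_L + Z_0) = (225 − j526)/(749 − j526)
|Γ| = 572/915

|Γ| ≈ 0.625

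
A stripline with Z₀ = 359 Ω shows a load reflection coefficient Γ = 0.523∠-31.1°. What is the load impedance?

Z_L ≈ 690 − j513 Ω

Z_L = Z_0·(1 + Γ)/(1 − Γ) = 359·(1.45 − j0.27)/(0.552 + j0.27)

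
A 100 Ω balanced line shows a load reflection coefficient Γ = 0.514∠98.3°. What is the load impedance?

Z_L = Z_0·(1 + Γ)/(1 − Γ) = 100·(0.926 + j0.509)/(1.07 − j0.509)

Z_L ≈ 52.1 + j72 Ω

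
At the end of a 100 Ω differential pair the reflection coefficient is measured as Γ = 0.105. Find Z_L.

Z_L = Z_0·(1 + Γ)/(1 − Γ) = 100·(1.1)/(0.895)

Z_L ≈ 123 Ω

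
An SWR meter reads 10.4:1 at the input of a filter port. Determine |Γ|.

|Γ| = (S − 1)/(S + 1) = (10.4 − 1)/(10.4 + 1) = 9.4/11.4

|Γ| ≈ 0.825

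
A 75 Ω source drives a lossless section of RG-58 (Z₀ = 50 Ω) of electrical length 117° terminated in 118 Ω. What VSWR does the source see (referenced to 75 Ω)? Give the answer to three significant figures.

tan(βl) = -1.96
Z_in = Z_0·(Z_L + jZ_0·tanβl)/(Z_0 + jZ_L·tanβl) = 25.5 + j20 Ω
Γ_s = (Z_in − Z_s)/(Z_in + Z_s) = (-49.5 + j20)/(100 + j20), |Γ_s| = 0.521
VSWR = (1 + |Γ_s|)/(1 − |Γ_s|)

VSWR ≈ 3.17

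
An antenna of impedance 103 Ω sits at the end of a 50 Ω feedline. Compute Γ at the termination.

Γ = 0.346

Γ = (Z_L − Z_0)/(Z_L + Z_0) = (103 − 50)/(103 + 50) = 53/153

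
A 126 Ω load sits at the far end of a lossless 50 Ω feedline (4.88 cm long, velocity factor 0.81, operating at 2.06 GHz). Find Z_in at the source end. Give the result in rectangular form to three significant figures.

λ = v/f = 0.81·c / 2.06 GHz = 0.118 m
βl = 2π·l/λ = 2π × 0.414 = 149°
tan(βl) = tan(149°) = -0.603
Z_in = Z_0·(Z_L + jZ_0·tanβl)/(Z_0 + jZ_L·tanβl)
     = 50·(126 − j30.1)/(50 − j75.9)

Z_in ≈ 52 + j48.8 Ω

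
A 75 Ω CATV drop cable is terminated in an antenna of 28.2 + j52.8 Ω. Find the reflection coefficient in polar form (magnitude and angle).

Γ = (Z_L − Z_0)/(Z_L + Z_0) = (-46.8 + j52.8)/(103.2 + j52.8)
|Γ| = 70.6/116 = 0.609

Γ ≈ 0.609 ∠ 104°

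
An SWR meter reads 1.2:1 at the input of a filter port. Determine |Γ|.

|Γ| ≈ 0.0909

|Γ| = (S − 1)/(S + 1) = (1.2 − 1)/(1.2 + 1) = 0.2/2.2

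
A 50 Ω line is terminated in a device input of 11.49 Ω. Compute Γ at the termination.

Γ = (Z_L − Z_0)/(Z_L + Z_0) = (11.49 − 50)/(11.49 + 50) = -38.51/61.49

Γ = -0.626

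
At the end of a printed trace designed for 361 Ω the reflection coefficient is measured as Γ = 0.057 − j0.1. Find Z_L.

Z_L = Z_0·(1 + Γ)/(1 − Γ) = 361·(1.06 − j0.1)/(0.943 + j0.1)

Z_L ≈ 396 − j80.3 Ω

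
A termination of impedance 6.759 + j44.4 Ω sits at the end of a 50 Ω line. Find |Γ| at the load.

|Γ| ≈ 0.86

Γ = (Z_L − Z_0)/(Z_L + Z_0) = (-43.24 + j44.4)/(56.76 + j44.4)
|Γ| = 62/72.1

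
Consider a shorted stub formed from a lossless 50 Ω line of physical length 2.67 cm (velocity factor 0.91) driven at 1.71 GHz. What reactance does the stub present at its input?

λ = v/f = 0.91·c / 1.71 GHz = 0.16 m
βl = 2π·l/λ = 2π × 0.167 = 60.2°
tan(βl) = 1.75
For a shorted stub, Z_in = jZ_0·tan(βl)

X_in ≈ 87.3 Ω (inductive)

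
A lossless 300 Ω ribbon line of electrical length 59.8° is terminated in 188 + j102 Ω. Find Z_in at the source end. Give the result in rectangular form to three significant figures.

tan(βl) = tan(59.8°) = 1.72
Z_in = Z_0·(Z_L + jZ_0·tanβl)/(Z_0 + jZ_L·tanβl)
     = 300·(188 + j617)/(125 + j323)

Z_in ≈ 558 + j40.8 Ω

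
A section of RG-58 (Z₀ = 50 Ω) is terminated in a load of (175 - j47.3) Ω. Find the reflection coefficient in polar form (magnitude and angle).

Γ = (Z_L − Z_0)/(Z_L + Z_0) = (125 − j47.3)/(225 − j47.3)
|Γ| = 134/230 = 0.581

Γ ≈ 0.581 ∠ -8.85°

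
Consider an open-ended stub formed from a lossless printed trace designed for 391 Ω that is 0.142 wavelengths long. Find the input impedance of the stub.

Z_in ≈ −j315 Ω

βl = 2π × 0.142 = 51.1°
tan(βl) = 1.24
For an open-ended stub, Z_in = −jZ_0·cot(βl) = −jZ_0/tan(βl)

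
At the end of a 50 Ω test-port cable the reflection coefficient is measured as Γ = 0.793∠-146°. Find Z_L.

Z_L = Z_0·(1 + Γ)/(1 − Γ) = 50·(0.343 − j0.443)/(1.66 + j0.443)

Z_L ≈ 6.3 − j15.1 Ω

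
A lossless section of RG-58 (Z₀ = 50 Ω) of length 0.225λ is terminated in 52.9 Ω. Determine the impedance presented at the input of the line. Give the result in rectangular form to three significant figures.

Z_in ≈ 47.4 − j0.826 Ω

βl = 2π × 0.225 = 81°
tan(βl) = tan(81°) = 6.31
Z_in = Z_0·(Z_L + jZ_0·tanβl)/(Z_0 + jZ_L·tanβl)
     = 50·(52.9 + j316)/(50 + j334)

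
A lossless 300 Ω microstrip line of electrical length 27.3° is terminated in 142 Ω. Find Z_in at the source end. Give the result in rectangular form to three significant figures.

Z_in ≈ 170 + j113 Ω

tan(βl) = tan(27.3°) = 0.516
Z_in = Z_0·(Z_L + jZ_0·tanβl)/(Z_0 + jZ_L·tanβl)
     = 300·(142 + j155)/(300 + j73.3)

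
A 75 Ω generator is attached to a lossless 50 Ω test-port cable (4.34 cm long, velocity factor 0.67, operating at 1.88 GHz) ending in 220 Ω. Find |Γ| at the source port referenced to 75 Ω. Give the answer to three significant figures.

|Γ| ≈ 0.609

λ = v/f = 0.67·c / 1.88 GHz = 0.107 m
βl = 2π·l/λ = 2π × 0.406 = 146°
tan(βl) = -0.671
Z_in = Z_0·(Z_L + jZ_0·tanβl)/(Z_0 + jZ_L·tanβl) = 32.8 + j63.4 Ω
Γ_s = (Z_in − Z_s)/(Z_in + Z_s) = (-42.2 + j63.4)/(108 + j63.4), |Γ_s| = 0.609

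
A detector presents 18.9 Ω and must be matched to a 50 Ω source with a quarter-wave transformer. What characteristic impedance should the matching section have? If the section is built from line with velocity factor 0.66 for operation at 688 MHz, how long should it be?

Z_qwt ≈ 30.7 Ω; length ≈ 7.19 cm

Z_qwt = √(Z_0·R_L) = √(50 × 18.9) = √945
λ = 0.66·c/f = 0.288 m, so l = λ/4 = 0.0719 m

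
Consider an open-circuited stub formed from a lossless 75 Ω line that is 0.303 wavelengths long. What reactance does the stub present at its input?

X_in ≈ 25.9 Ω (inductive)

βl = 2π × 0.303 = 109°
tan(βl) = -2.89
For an open-circuited stub, Z_in = −jZ_0·cot(βl) = −jZ_0/tan(βl)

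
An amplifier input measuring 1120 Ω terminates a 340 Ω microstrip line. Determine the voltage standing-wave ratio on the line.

VSWR ≈ 3.29

Γ = (1120 − 340)/(1120 + 340) = 0.534
VSWR = (1 + 0.534)/(1 − 0.534)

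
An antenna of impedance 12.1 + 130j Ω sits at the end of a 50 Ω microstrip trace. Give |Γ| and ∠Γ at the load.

Γ ≈ 0.94 ∠ 41.8°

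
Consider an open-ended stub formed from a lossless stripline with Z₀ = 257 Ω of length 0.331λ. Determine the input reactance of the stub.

βl = 2π × 0.331 = 119°
tan(βl) = -1.79
For an open-ended stub, Z_in = −jZ_0·cot(βl) = −jZ_0/tan(βl)

X_in ≈ 143 Ω (inductive)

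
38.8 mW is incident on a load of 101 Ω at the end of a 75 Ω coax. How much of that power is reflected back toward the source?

P_reflected ≈ 0.847 mW

Γ = (101 − 75)/(101 + 75) = 0.148
|Γ|² = 0.0218
P_refl = |Γ|²·P_inc = 0.847 mW, P_del = (1 − |Γ|²)·P_inc = 38 mW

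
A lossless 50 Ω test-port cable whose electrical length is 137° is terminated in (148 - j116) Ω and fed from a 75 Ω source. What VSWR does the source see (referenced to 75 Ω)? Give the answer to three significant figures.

VSWR ≈ 4.54

tan(βl) = -0.933
Z_in = Z_0·(Z_L + jZ_0·tanβl)/(Z_0 + jZ_L·tanβl) = 30.8 + j66.6 Ω
Γ_s = (Z_in − Z_s)/(Z_in + Z_s) = (-44.2 + j66.6)/(106 + j66.6), |Γ_s| = 0.639
VSWR = (1 + |Γ_s|)/(1 − |Γ_s|)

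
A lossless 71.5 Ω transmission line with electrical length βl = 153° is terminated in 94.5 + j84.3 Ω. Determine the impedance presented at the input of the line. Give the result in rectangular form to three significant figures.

tan(βl) = tan(153°) = -0.51
Z_in = Z_0·(Z_L + jZ_0·tanβl)/(Z_0 + jZ_L·tanβl)
     = 71.5·(94.5 + j47.9)/(114 − j48.2)

Z_in ≈ 39.5 + j46.5 Ω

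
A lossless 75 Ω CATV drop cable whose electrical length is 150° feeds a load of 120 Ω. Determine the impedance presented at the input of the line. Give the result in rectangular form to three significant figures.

tan(βl) = tan(150°) = -0.577
Z_in = Z_0·(Z_L + jZ_0·tanβl)/(Z_0 + jZ_L·tanβl)
     = 75·(120 − j43.3)/(75 − j69.3)

Z_in ≈ 86.3 + j36.4 Ω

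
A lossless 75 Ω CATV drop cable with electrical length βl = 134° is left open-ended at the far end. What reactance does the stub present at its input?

X_in ≈ 72.4 Ω (inductive)

tan(βl) = -1.04
For an open-ended stub, Z_in = −jZ_0·cot(βl) = −jZ_0/tan(βl)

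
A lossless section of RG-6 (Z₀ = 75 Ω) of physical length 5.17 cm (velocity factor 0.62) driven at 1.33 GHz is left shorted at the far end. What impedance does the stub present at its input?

Z_in ≈ −j80.2 Ω

λ = v/f = 0.62·c / 1.33 GHz = 0.14 m
βl = 2π·l/λ = 2π × 0.37 = 133°
tan(βl) = -1.07
For a shorted stub, Z_in = jZ_0·tan(βl)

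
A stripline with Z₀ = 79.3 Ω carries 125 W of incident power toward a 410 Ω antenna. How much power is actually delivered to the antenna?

Γ = (410 − 79.3)/(410 + 79.3) = 0.676
|Γ|² = 0.457
P_refl = |Γ|²·P_inc = 57.1 W, P_del = (1 − |Γ|²)·P_inc = 67.9 W

P_delivered ≈ 67.9 W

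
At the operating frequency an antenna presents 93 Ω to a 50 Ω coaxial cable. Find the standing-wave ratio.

VSWR ≈ 1.86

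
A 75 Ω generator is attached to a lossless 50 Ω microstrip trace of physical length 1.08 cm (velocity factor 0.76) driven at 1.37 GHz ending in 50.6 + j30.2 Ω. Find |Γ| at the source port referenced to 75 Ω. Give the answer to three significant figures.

|Γ| ≈ 0.145

λ = v/f = 0.76·c / 1.37 GHz = 0.166 m
βl = 2π·l/λ = 2π × 0.0649 = 23.4°
tan(βl) = 0.432
Z_in = Z_0·(Z_L + jZ_0·tanβl)/(Z_0 + jZ_L·tanβl) = 81.4 + j21.9 Ω
Γ_s = (Z_in − Z_s)/(Z_in + Z_s) = (6.43 + j21.9)/(156 + j21.9), |Γ_s| = 0.145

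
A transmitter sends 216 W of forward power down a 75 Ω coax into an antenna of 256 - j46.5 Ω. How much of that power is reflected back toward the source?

|Γ| = |(181 − j46.5)/(331 − j46.5)| = 0.559
|Γ|² = 0.313
P_refl = |Γ|²·P_inc = 67.5 W, P_del = (1 − |Γ|²)·P_inc = 148 W

P_reflected ≈ 67.5 W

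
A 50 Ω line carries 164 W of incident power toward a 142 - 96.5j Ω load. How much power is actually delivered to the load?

|Γ| = |(92 − j96.5)/(192 − j96.5)| = 0.62
|Γ|² = 0.385
P_refl = |Γ|²·P_inc = 63.1 W, P_del = (1 − |Γ|²)·P_inc = 101 W

P_delivered ≈ 101 W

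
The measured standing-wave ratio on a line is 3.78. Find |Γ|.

|Γ| = (S − 1)/(S + 1) = (3.78 − 1)/(3.78 + 1) = 2.78/4.78

|Γ| ≈ 0.582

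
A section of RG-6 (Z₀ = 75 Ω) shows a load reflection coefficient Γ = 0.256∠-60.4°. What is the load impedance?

Z_L ≈ 86.2 − j41.1 Ω

Z_L = Z_0·(1 + Γ)/(1 − Γ) = 75·(1.13 − j0.223)/(0.874 + j0.223)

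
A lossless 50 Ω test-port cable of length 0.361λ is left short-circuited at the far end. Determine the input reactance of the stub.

βl = 2π × 0.361 = 130°
tan(βl) = -1.19
For a short-circuited stub, Z_in = jZ_0·tan(βl)

X_in ≈ -59.7 Ω (capacitive)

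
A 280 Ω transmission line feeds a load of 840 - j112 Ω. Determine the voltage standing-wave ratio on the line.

VSWR ≈ 3.06

Γ = (Z_L − Z_0)/(Z_L + Z_0) = (560 − j112)/(1120 − j112)
|Γ| = 571/1130 = 0.507
VSWR = (1 + |Γ|)/(1 − |Γ|) = 1.51/0.493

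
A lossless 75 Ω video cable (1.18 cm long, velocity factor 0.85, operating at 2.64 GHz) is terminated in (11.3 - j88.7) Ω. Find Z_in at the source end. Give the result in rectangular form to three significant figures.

Z_in ≈ 4.74 − j7.95 Ω

λ = v/f = 0.85·c / 2.64 GHz = 0.0966 m
βl = 2π·l/λ = 2π × 0.122 = 44°
tan(βl) = tan(44°) = 0.965
Z_in = Z_0·(Z_L + jZ_0·tanβl)/(Z_0 + jZ_L·tanβl)
     = 75·(11.3 − j16.3)/(161 + j10.9)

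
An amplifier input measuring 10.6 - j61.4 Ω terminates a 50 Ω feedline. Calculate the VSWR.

VSWR ≈ 12

Γ = (Z_L − Z_0)/(Z_L + Z_0) = (-39.4 − j61.4)/(60.6 − j61.4)
|Γ| = 73/86.3 = 0.846
VSWR = (1 + |Γ|)/(1 − |Γ|) = 1.85/0.154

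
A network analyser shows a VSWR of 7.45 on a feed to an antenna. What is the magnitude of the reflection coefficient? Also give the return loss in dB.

|Γ| = (S − 1)/(S + 1) = (7.45 − 1)/(7.45 + 1) = 6.45/8.45
RL = −20·log₁₀|Γ| = −20·log₁₀(0.763)

|Γ| ≈ 0.763; return loss ≈ 2.35 dB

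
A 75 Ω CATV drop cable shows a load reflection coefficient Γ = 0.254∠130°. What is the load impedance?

Z_L ≈ 50.4 + j21 Ω

Z_L = Z_0·(1 + Γ)/(1 − Γ) = 75·(0.837 + j0.195)/(1.16 − j0.195)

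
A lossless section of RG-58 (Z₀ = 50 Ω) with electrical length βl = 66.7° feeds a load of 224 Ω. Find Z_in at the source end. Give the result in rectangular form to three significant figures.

tan(βl) = tan(66.7°) = 2.32
Z_in = Z_0·(Z_L + jZ_0·tanβl)/(Z_0 + jZ_L·tanβl)
     = 50·(224 + j116)/(50 + j520)

Z_in ≈ 13.1 − j20.3 Ω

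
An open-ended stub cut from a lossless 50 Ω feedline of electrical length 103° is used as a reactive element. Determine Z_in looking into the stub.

Z_in ≈ +j11.5 Ω

tan(βl) = -4.33
For an open-ended stub, Z_in = −jZ_0·cot(βl) = −jZ_0/tan(βl)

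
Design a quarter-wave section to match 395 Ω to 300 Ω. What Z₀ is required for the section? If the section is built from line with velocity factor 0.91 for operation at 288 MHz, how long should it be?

Z_qwt = √(Z_0·R_L) = √(300 × 395) = √118500
λ = 0.91·c/f = 0.948 m, so l = λ/4 = 0.237 m

Z_qwt ≈ 344 Ω; length ≈ 23.7 cm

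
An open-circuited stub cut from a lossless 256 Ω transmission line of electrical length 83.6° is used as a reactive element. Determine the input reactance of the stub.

tan(βl) = 8.92
For an open-circuited stub, Z_in = −jZ_0·cot(βl) = −jZ_0/tan(βl)

X_in ≈ -28.7 Ω (capacitive)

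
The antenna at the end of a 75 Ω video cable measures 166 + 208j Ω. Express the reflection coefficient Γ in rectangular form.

Γ = (Z_L − Z_0)/(Z_L + Z_0) = (91 + j208)/(241 + j208)

Γ ≈ 0.643 + j0.308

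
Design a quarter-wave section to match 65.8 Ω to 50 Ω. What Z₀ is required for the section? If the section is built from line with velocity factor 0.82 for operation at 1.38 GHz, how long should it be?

Z_qwt = √(Z_0·R_L) = √(50 × 65.8) = √3290
λ = 0.82·c/f = 0.178 m, so l = λ/4 = 0.0446 m

Z_qwt ≈ 57.4 Ω; length ≈ 4.46 cm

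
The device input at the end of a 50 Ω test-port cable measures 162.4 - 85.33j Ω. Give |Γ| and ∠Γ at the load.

Γ ≈ 0.617 ∠ -15.3°

Γ = (Z_L − Z_0)/(Z_L + Z_0) = (112.4 − j85.33)/(212.4 − j85.33)
|Γ| = 141/229 = 0.617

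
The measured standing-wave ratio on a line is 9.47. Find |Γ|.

|Γ| = (S − 1)/(S + 1) = (9.47 − 1)/(9.47 + 1) = 8.47/10.5

|Γ| ≈ 0.809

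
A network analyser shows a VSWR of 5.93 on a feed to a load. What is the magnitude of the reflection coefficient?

|Γ| ≈ 0.711

|Γ| = (S − 1)/(S + 1) = (5.93 − 1)/(5.93 + 1) = 4.93/6.93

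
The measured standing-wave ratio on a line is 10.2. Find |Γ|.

|Γ| ≈ 0.821

|Γ| = (S − 1)/(S + 1) = (10.2 − 1)/(10.2 + 1) = 9.2/11.2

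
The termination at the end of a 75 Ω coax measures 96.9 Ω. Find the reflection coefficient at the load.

Γ = (Z_L − Z_0)/(Z_L + Z_0) = (96.9 − 75)/(96.9 + 75) = 21.9/171.9

Γ = 0.127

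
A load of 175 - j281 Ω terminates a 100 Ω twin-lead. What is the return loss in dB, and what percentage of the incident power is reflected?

Γ = (75 − j281)/(275 − j281), |Γ| = 0.74
RL = −20·log₁₀(0.74) = 2.62 dB
P_refl/P_inc = |Γ|² = 0.547

RL ≈ 2.62 dB; 54.7% of incident power reflected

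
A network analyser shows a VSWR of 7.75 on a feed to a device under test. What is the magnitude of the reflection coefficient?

|Γ| ≈ 0.771

|Γ| = (S − 1)/(S + 1) = (7.75 − 1)/(7.75 + 1) = 6.75/8.75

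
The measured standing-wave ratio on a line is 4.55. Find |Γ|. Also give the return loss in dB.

|Γ| = (S − 1)/(S + 1) = (4.55 − 1)/(4.55 + 1) = 3.55/5.55
RL = −20·log₁₀|Γ| = −20·log₁₀(0.64)

|Γ| ≈ 0.64; return loss ≈ 3.88 dB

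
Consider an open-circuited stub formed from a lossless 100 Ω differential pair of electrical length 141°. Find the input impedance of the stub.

tan(βl) = -0.81
For an open-circuited stub, Z_in = −jZ_0·cot(βl) = −jZ_0/tan(βl)

Z_in ≈ +j123 Ω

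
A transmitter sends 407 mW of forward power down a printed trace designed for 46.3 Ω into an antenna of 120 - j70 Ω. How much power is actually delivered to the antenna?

P_delivered ≈ 278 mW

|Γ| = |(73.7 − j70)/(166.3 − j70)| = 0.563
|Γ|² = 0.317
P_refl = |Γ|²·P_inc = 129 mW, P_del = (1 − |Γ|²)·P_inc = 278 mW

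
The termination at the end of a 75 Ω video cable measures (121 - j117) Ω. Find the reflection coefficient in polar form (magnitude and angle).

Γ ≈ 0.551 ∠ -37.7°

Γ = (Z_L − Z_0)/(Z_L + Z_0) = (46 − j117)/(196 − j117)
|Γ| = 126/228 = 0.551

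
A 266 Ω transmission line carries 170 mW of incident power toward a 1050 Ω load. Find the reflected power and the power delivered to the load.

P_reflected ≈ 60.3 mW; P_delivered ≈ 110 mW

Γ = (1050 − 266)/(1050 + 266) = 0.596
|Γ|² = 0.355
P_refl = |Γ|²·P_inc = 60.3 mW, P_del = (1 − |Γ|²)·P_inc = 110 mW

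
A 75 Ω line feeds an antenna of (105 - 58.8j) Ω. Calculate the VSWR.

Γ = (Z_L − Z_0)/(Z_L + Z_0) = (30 − j58.8)/(180 − j58.8)
|Γ| = 66/189 = 0.349
VSWR = (1 + |Γ|)/(1 − |Γ|) = 1.35/0.651

VSWR ≈ 2.07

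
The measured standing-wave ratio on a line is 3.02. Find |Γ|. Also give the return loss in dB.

|Γ| ≈ 0.502; return loss ≈ 5.98 dB

|Γ| = (S − 1)/(S + 1) = (3.02 − 1)/(3.02 + 1) = 2.02/4.02
RL = −20·log₁₀|Γ| = −20·log₁₀(0.502)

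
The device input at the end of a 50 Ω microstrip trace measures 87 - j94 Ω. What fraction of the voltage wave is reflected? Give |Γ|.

|Γ| ≈ 0.608

Γ = (Z_L − Z_0)/(Z_L + Z_0) = (37 − j94)/(137 − j94)
|Γ| = 101/166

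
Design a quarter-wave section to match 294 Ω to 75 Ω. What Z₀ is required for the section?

Z_qwt = √(Z_0·R_L) = √(75 × 294) = √22050

Z_qwt ≈ 148 Ω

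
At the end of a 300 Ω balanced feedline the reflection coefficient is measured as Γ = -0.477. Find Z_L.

Z_L ≈ 106 Ω

Z_L = Z_0·(1 + Γ)/(1 − Γ) = 300·(0.523)/(1.48)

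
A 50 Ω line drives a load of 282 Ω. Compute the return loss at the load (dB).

RL ≈ 3.11 dB

Γ = (282 − 50)/(282 + 50) = 0.699
RL = −20·log₁₀|Γ| = −20·log₁₀(0.699)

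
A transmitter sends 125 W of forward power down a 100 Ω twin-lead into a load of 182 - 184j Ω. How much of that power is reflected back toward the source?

P_reflected ≈ 44.7 W

|Γ| = |(82 − j184)/(282 − j184)| = 0.598
|Γ|² = 0.358
P_refl = |Γ|²·P_inc = 44.7 W, P_del = (1 − |Γ|²)·P_inc = 80.3 W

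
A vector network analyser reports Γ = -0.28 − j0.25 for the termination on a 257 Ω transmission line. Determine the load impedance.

Z_L = Z_0·(1 + Γ)/(1 − Γ) = 257·(0.72 − j0.25)/(1.28 + j0.25)

Z_L ≈ 130 − j75.5 Ω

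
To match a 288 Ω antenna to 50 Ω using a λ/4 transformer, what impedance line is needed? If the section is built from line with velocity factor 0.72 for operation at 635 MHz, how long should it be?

Z_qwt = √(Z_0·R_L) = √(50 × 288) = √14400
λ = 0.72·c/f = 0.34 m, so l = λ/4 = 0.085 m

Z_qwt ≈ 120 Ω; length ≈ 8.5 cm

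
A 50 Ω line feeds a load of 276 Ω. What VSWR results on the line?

VSWR ≈ 5.52

Γ = (276 − 50)/(276 + 50) = 0.693
VSWR = (1 + 0.693)/(1 − 0.693)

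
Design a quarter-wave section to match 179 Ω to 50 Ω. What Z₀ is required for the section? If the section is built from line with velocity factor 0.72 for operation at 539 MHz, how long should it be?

Z_qwt = √(Z_0·R_L) = √(50 × 179) = √8950
λ = 0.72·c/f = 0.401 m, so l = λ/4 = 0.1 m

Z_qwt ≈ 94.6 Ω; length ≈ 10 cm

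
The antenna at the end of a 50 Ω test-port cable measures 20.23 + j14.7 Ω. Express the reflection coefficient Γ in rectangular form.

Γ ≈ -0.364 + j0.286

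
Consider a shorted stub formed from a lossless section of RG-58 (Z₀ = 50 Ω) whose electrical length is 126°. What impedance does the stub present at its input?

Z_in ≈ −j68.8 Ω

tan(βl) = -1.38
For a shorted stub, Z_in = jZ_0·tan(βl)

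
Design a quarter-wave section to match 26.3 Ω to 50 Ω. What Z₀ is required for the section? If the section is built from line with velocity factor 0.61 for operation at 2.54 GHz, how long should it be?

Z_qwt = √(Z_0·R_L) = √(50 × 26.3) = √1315
λ = 0.61·c/f = 0.072 m, so l = λ/4 = 0.018 m

Z_qwt ≈ 36.3 Ω; length ≈ 1.8 cm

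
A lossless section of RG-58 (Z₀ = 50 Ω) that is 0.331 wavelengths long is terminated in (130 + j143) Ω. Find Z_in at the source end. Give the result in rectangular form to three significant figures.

βl = 2π × 0.331 = 119°
tan(βl) = tan(119°) = -1.79
Z_in = Z_0·(Z_L + jZ_0·tanβl)/(Z_0 + jZ_L·tanβl)
     = 50·(130 + j53.4)/(306 − j233)

Z_in ≈ 9.24 + j15.7 Ω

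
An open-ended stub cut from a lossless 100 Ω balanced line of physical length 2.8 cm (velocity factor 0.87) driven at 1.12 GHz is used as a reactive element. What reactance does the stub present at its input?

λ = v/f = 0.87·c / 1.12 GHz = 0.233 m
βl = 2π·l/λ = 2π × 0.12 = 43.3°
tan(βl) = 0.941
For an open-ended stub, Z_in = −jZ_0·cot(βl) = −jZ_0/tan(βl)

X_in ≈ -106 Ω (capacitive)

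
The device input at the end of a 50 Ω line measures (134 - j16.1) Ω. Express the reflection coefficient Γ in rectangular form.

Γ ≈ 0.461 − j0.0472

Γ = (Z_L − Z_0)/(Z_L + Z_0) = (84 − j16.1)/(184 − j16.1)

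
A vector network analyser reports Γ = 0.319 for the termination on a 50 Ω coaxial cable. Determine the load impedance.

Z_L ≈ 96.8 Ω

Z_L = Z_0·(1 + Γ)/(1 − Γ) = 50·(1.32)/(0.681)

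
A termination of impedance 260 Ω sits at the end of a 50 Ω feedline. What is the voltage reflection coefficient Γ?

Γ = (Z_L − Z_0)/(Z_L + Z_0) = (260 − 50)/(260 + 50) = 210/310

Γ = 0.677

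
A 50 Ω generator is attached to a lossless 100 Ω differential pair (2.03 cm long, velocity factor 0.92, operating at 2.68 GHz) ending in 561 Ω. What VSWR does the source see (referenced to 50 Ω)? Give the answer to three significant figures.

λ = v/f = 0.92·c / 2.68 GHz = 0.103 m
βl = 2π·l/λ = 2π × 0.197 = 71°
tan(βl) = 2.9
Z_in = Z_0·(Z_L + jZ_0·tanβl)/(Z_0 + jZ_L·tanβl) = 19.9 − j33.3 Ω
Γ_s = (Z_in − Z_s)/(Z_in + Z_s) = (-30.1 − j33.3)/(69.9 − j33.3), |Γ_s| = 0.58
VSWR = (1 + |Γ_s|)/(1 − |Γ_s|)

VSWR ≈ 3.76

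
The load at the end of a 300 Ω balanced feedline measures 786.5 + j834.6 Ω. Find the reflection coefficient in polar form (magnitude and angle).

Γ ≈ 0.705 ∠ 22.2°

Γ = (Z_L − Z_0)/(Z_L + Z_0) = (486.5 + j834.6)/(1086 + j834.6)
|Γ| = 966/1370 = 0.705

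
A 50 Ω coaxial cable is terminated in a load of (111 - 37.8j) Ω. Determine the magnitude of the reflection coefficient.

Γ = (Z_L − Z_0)/(Z_L + Z_0) = (61 − j37.8)/(161 − j37.8)
|Γ| = 71.8/165

|Γ| ≈ 0.434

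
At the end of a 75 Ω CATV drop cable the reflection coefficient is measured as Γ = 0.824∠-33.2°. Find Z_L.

Z_L ≈ 80.3 − j226 Ω

Z_L = Z_0·(1 + Γ)/(1 − Γ) = 75·(1.69 − j0.451)/(0.311 + j0.451)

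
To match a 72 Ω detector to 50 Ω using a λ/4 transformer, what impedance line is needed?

Z_qwt ≈ 60 Ω

Z_qwt = √(Z_0·R_L) = √(50 × 72) = √3600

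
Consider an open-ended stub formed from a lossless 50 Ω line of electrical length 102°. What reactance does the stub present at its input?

tan(βl) = -4.7
For an open-ended stub, Z_in = −jZ_0·cot(βl) = −jZ_0/tan(βl)

X_in ≈ 10.6 Ω (inductive)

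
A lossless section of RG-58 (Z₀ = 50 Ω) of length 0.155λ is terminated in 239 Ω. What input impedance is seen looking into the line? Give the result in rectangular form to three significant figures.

βl = 2π × 0.155 = 55.8°
tan(βl) = tan(55.8°) = 1.47
Z_in = Z_0·(Z_L + jZ_0·tanβl)/(Z_0 + jZ_L·tanβl)
     = 50·(239 + j73.6)/(50 + j352)

Z_in ≈ 15 − j31.8 Ω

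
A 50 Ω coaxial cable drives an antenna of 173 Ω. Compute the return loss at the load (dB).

RL ≈ 5.17 dB

Γ = (173 − 50)/(173 + 50) = 0.552
RL = −20·log₁₀|Γ| = −20·log₁₀(0.552)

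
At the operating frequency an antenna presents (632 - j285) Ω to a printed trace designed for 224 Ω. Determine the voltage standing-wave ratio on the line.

VSWR ≈ 3.46

Γ = (Z_L − Z_0)/(Z_L + Z_0) = (408 − j285)/(856 − j285)
|Γ| = 498/902 = 0.552
VSWR = (1 + |Γ|)/(1 − |Γ|) = 1.55/0.448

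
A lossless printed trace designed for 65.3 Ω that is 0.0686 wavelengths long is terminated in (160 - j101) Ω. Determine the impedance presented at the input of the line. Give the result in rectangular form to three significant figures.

Z_in ≈ 46.2 − j71.9 Ω

βl = 2π × 0.0686 = 24.7°
tan(βl) = tan(24.7°) = 0.46
Z_in = Z_0·(Z_L + jZ_0·tanβl)/(Z_0 + jZ_L·tanβl)
     = 65.3·(160 − j71)/(112 + j73.6)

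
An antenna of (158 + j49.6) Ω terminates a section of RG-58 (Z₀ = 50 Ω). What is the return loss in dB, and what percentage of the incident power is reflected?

RL ≈ 5.1 dB; 30.9% of incident power reflected

Γ = (108 + j49.6)/(208 + j49.6), |Γ| = 0.556
RL = −20·log₁₀(0.556) = 5.1 dB
P_refl/P_inc = |Γ|² = 0.309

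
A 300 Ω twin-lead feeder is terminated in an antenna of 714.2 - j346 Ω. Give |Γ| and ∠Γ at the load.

Γ = (Z_L − Z_0)/(Z_L + Z_0) = (414.2 − j346)/(1014 − j346)
|Γ| = 540/1070 = 0.504

Γ ≈ 0.504 ∠ -21°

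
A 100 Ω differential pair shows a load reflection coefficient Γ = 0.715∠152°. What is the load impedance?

Z_L ≈ 17.6 + j24.2 Ω

Z_L = Z_0·(1 + Γ)/(1 − Γ) = 100·(0.369 + j0.336)/(1.63 − j0.336)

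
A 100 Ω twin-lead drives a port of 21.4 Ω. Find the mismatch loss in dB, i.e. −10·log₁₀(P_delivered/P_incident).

mismatch loss ≈ 2.36 dB

Γ = (21.4 − 100)/(21.4 + 100) = -0.647
|Γ|² = 0.419, so P_del/P_inc = 1 − |Γ|² = 0.581
ML = −10·log₁₀(1 − |Γ|²)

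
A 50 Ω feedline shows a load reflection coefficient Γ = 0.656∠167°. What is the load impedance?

Z_L ≈ 10.5 + j5.45 Ω

Z_L = Z_0·(1 + Γ)/(1 − Γ) = 50·(0.361 + j0.148)/(1.64 − j0.148)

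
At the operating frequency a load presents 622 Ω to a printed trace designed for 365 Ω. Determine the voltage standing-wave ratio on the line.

For a purely resistive load, VSWR = R_L/Z_0 or Z_0/R_L (whichever > 1) = 622/365

VSWR ≈ 1.7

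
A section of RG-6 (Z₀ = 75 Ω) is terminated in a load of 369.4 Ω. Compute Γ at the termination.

Γ = 0.662

Γ = (Z_L − Z_0)/(Z_L + Z_0) = (369.4 − 75)/(369.4 + 75) = 294.4/444.4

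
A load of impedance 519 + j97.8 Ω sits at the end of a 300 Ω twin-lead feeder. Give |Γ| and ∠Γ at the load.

Γ ≈ 0.291 ∠ 17.3°

Γ = (Z_L − Z_0)/(Z_L + Z_0) = (219 + j97.8)/(819 + j97.8)
|Γ| = 240/825 = 0.291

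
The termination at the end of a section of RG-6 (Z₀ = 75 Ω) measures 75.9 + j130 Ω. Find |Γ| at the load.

|Γ| ≈ 0.653

Γ = (Z_L − Z_0)/(Z_L + Z_0) = (0.9 + j130)/(150.9 + j130)
|Γ| = 130/199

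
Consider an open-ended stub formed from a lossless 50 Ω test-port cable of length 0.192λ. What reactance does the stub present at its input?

βl = 2π × 0.192 = 69.1°
tan(βl) = 2.62
For an open-ended stub, Z_in = −jZ_0·cot(βl) = −jZ_0/tan(βl)

X_in ≈ -19.1 Ω (capacitive)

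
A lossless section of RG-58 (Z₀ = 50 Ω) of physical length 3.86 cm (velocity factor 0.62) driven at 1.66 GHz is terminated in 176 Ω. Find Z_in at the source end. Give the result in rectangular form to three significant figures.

λ = v/f = 0.62·c / 1.66 GHz = 0.112 m
βl = 2π·l/λ = 2π × 0.344 = 124°
tan(βl) = tan(124°) = -1.48
Z_in = Z_0·(Z_L + jZ_0·tanβl)/(Z_0 + jZ_L·tanβl)
     = 50·(176 − j74.1)/(50 − j261)

Z_in ≈ 19.9 + j29.9 Ω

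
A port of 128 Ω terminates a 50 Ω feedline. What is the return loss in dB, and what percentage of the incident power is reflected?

RL ≈ 7.17 dB; 19.2% of incident power reflected

Γ = (128 − 50)/(128 + 50) = 0.438
RL = −20·log₁₀(0.438) = 7.17 dB
P_refl/P_inc = |Γ|² = 0.192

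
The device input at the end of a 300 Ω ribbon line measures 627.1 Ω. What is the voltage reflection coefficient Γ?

Γ = 0.353

Γ = (Z_L − Z_0)/(Z_L + Z_0) = (627.1 − 300)/(627.1 + 300) = 327.1/927.1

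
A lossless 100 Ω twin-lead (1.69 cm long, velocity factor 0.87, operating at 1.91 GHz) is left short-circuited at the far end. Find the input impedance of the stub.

λ = v/f = 0.87·c / 1.91 GHz = 0.137 m
βl = 2π·l/λ = 2π × 0.124 = 44.5°
tan(βl) = 0.983
For a short-circuited stub, Z_in = jZ_0·tan(βl)

Z_in ≈ +j98.3 Ω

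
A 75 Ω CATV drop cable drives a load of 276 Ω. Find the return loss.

RL ≈ 4.84 dB

Γ = (276 − 75)/(276 + 75) = 0.573
RL = −20·log₁₀|Γ| = −20·log₁₀(0.573)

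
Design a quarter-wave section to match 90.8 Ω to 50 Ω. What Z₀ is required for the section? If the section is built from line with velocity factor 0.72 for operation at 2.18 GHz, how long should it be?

Z_qwt ≈ 67.4 Ω; length ≈ 2.48 cm

Z_qwt = √(Z_0·R_L) = √(50 × 90.8) = √4540
λ = 0.72·c/f = 0.0991 m, so l = λ/4 = 0.0248 m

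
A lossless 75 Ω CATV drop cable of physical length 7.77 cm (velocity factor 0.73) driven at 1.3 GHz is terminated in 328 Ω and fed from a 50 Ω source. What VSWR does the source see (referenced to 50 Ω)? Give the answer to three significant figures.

λ = v/f = 0.73·c / 1.3 GHz = 0.168 m
βl = 2π·l/λ = 2π × 0.461 = 166°
tan(βl) = -0.249
Z_in = Z_0·(Z_L + jZ_0·tanβl)/(Z_0 + jZ_L·tanβl) = 160 + j155 Ω
Γ_s = (Z_in − Z_s)/(Z_in + Z_s) = (110 + j155)/(210 + j155), |Γ_s| = 0.728
VSWR = (1 + |Γ_s|)/(1 − |Γ_s|)

VSWR ≈ 6.35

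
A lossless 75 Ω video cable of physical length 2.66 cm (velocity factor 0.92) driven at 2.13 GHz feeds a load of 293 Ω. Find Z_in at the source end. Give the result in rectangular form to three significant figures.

λ = v/f = 0.92·c / 2.13 GHz = 0.13 m
βl = 2π·l/λ = 2π × 0.205 = 73.9°
tan(βl) = tan(73.9°) = 3.46
Z_in = Z_0·(Z_L + jZ_0·tanβl)/(Z_0 + jZ_L·tanβl)
     = 75·(293 + j260)/(75 + j1020)

Z_in ≈ 20.7 − j20.1 Ω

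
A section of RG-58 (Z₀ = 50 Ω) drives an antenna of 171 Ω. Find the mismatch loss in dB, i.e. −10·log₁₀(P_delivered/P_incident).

Γ = (171 − 50)/(171 + 50) = 0.548
|Γ|² = 0.3, so P_del/P_inc = 1 − |Γ|² = 0.7
ML = −10·log₁₀(1 − |Γ|²)

mismatch loss ≈ 1.55 dB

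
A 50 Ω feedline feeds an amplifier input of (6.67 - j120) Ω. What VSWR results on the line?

Γ = (Z_L − Z_0)/(Z_L + Z_0) = (-43.33 − j120)/(56.67 − j120)
|Γ| = 128/133 = 0.961
VSWR = (1 + |Γ|)/(1 − |Γ|) = 1.96/0.0386

VSWR ≈ 50.8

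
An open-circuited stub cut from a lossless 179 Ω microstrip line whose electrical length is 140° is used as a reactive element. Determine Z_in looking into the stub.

tan(βl) = -0.839
For an open-circuited stub, Z_in = −jZ_0·cot(βl) = −jZ_0/tan(βl)

Z_in ≈ +j213 Ω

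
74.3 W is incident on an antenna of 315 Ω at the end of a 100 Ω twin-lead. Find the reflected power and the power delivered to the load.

P_reflected ≈ 19.9 W; P_delivered ≈ 54.4 W

Γ = (315 − 100)/(315 + 100) = 0.518
|Γ|² = 0.268
P_refl = |Γ|²·P_inc = 19.9 W, P_del = (1 − |Γ|²)·P_inc = 54.4 W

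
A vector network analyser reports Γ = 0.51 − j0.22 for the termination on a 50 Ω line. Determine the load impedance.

Z_L ≈ 120 − j76.3 Ω

Z_L = Z_0·(1 + Γ)/(1 − Γ) = 50·(1.51 − j0.22)/(0.49 + j0.22)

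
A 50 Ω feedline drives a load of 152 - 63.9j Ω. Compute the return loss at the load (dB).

Γ = (102 − j63.9)/(202 − j63.9), |Γ| = 0.568
RL = −20·log₁₀|Γ| = −20·log₁₀(0.568)

RL ≈ 4.91 dB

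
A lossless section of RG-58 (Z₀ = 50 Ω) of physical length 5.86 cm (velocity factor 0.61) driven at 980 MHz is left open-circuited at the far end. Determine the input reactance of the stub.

X_in ≈ 21.2 Ω (inductive)

λ = v/f = 0.61·c / 980 MHz = 0.187 m
βl = 2π·l/λ = 2π × 0.314 = 113°
tan(βl) = -2.36
For an open-circuited stub, Z_in = −jZ_0·cot(βl) = −jZ_0/tan(βl)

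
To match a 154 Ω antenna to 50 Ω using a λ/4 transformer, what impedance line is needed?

Z_qwt = √(Z_0·R_L) = √(50 × 154) = √7700

Z_qwt ≈ 87.7 Ω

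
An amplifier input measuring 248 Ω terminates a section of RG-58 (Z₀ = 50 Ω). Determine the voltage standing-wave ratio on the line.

For a purely resistive load, VSWR = R_L/Z_0 or Z_0/R_L (whichever > 1) = 248/50

VSWR ≈ 4.96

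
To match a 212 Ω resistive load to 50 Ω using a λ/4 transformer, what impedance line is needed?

Z_qwt = √(Z_0·R_L) = √(50 × 212) = √10600

Z_qwt ≈ 103 Ω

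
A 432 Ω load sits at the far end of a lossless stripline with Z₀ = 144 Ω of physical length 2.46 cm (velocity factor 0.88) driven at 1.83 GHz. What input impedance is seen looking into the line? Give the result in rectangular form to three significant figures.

λ = v/f = 0.88·c / 1.83 GHz = 0.144 m
βl = 2π·l/λ = 2π × 0.171 = 61.4°
tan(βl) = tan(61.4°) = 1.83
Z_in = Z_0·(Z_L + jZ_0·tanβl)/(Z_0 + jZ_L·tanβl)
     = 144·(432 + j264)/(144 + j792)

Z_in ≈ 60.3 − j67.6 Ω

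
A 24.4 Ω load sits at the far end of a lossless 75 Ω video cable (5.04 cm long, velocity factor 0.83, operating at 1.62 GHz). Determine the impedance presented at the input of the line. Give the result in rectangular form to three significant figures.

Z_in ≈ 80.4 − j91.7 Ω

λ = v/f = 0.83·c / 1.62 GHz = 0.154 m
βl = 2π·l/λ = 2π × 0.328 = 118°
tan(βl) = tan(118°) = -1.88
Z_in = Z_0·(Z_L + jZ_0·tanβl)/(Z_0 + jZ_L·tanβl)
     = 75·(24.4 − j141)/(75 − j45.8)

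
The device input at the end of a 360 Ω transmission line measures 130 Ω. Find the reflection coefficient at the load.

Γ = (Z_L − Z_0)/(Z_L + Z_0) = (130 − 360)/(130 + 360) = -230/490

Γ = -0.469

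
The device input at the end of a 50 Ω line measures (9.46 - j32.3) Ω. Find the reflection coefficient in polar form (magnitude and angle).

Γ = (Z_L − Z_0)/(Z_L + Z_0) = (-40.54 − j32.3)/(59.46 − j32.3)
|Γ| = 51.8/67.7 = 0.766

Γ ≈ 0.766 ∠ -113°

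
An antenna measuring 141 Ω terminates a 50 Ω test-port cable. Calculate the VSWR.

VSWR ≈ 2.82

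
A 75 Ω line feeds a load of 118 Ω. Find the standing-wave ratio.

Γ = (118 − 75)/(118 + 75) = 0.223
VSWR = (1 + 0.223)/(1 − 0.223)

VSWR ≈ 1.57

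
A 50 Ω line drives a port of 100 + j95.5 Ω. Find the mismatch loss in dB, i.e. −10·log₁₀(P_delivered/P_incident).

Γ = (50 + j95.5)/(150 + j95.5), |Γ| = 0.606
|Γ|² = 0.367, so P_del/P_inc = 1 − |Γ|² = 0.633
ML = −10·log₁₀(1 − |Γ|²)

mismatch loss ≈ 1.99 dB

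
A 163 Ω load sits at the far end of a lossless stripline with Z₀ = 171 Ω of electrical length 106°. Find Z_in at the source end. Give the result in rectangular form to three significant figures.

Z_in ≈ 178 − j4.52 Ω

tan(βl) = tan(106°) = -3.49
Z_in = Z_0·(Z_L + jZ_0·tanβl)/(Z_0 + jZ_L·tanβl)
     = 171·(163 − j596)/(171 − j568)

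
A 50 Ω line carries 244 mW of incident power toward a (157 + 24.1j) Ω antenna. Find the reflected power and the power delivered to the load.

P_reflected ≈ 67.6 mW; P_delivered ≈ 176 mW

|Γ| = |(107 + j24.1)/(207 + j24.1)| = 0.526
|Γ|² = 0.277
P_refl = |Γ|²·P_inc = 67.6 mW, P_del = (1 − |Γ|²)·P_inc = 176 mW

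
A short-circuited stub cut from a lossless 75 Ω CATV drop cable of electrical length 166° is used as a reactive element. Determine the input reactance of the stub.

X_in ≈ -18.7 Ω (capacitive)

tan(βl) = -0.249
For a short-circuited stub, Z_in = jZ_0·tan(βl)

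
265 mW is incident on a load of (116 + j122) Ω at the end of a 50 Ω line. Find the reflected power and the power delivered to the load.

|Γ| = |(66 + j122)/(166 + j122)| = 0.673
|Γ|² = 0.453
P_refl = |Γ|²·P_inc = 120 mW, P_del = (1 − |Γ|²)·P_inc = 145 mW

P_reflected ≈ 120 mW; P_delivered ≈ 145 mW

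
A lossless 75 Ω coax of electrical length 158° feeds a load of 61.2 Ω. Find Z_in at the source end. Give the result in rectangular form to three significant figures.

tan(βl) = tan(158°) = -0.404
Z_in = Z_0·(Z_L + jZ_0·tanβl)/(Z_0 + jZ_L·tanβl)
     = 75·(61.2 − j30.3)/(75 − j24.7)

Z_in ≈ 64.2 − j9.13 Ω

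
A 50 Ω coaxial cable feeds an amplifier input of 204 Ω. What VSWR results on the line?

Γ = (204 − 50)/(204 + 50) = 0.606
VSWR = (1 + 0.606)/(1 − 0.606)

VSWR ≈ 4.08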